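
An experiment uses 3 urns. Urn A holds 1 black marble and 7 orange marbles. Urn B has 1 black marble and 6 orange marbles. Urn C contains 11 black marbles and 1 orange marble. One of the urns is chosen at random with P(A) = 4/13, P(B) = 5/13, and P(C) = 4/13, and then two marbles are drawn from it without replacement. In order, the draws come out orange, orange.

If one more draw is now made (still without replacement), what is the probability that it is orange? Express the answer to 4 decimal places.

For each hypothesis, P(data | H) works out to: P(data | urn A) = (7/8)(6/7) = 3/4; P(data | urn B) = (6/7)(5/6) = 5/7; P(data | urn C) = (1/12)(0/11) = 0.
Multiplying each by its prior: 4/13 · 3/4 = 3/13, 5/13 · 5/7 = 25/91, 4/13 · 0 = 0; these sum to 46/91.
Normalising, the posterior is P(urn A | data) = 21/46, P(urn B | data) = 25/46, P(urn C | data) = 0.
So P(orange next | data) = Σ P(orange next | H) P(H | data) = (5/6)(21/46) + (4/5)(25/46) = 75/92.

0.8152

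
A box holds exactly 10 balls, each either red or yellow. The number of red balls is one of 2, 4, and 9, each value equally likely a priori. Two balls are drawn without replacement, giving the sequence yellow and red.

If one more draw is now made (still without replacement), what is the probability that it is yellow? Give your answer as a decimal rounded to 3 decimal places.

0.592

Under each hypothesis, the probability of the observed sequence is: P(data | r = 2) = (8/10)(2/9) = 8/45; P(data | r = 4) = (6/10)(4/9) = 4/15; P(data | r = 9) = (1/10)(9/9) = 1/10.
The prior-weighted likelihoods are 1/3 · 8/45 = 8/135, 1/3 · 4/15 = 4/45, 1/3 · 1/10 = 1/30; with total 49/270.
Normalising, the posterior is P(r = 2 | data) = 16/49, P(r = 4 | data) = 24/49, P(r = 9 | data) = 9/49.
So P(yellow next | data) = Σ P(yellow next | H) P(H | data) = (7/8)(16/49) + (5/8)(24/49) + (0)(9/49) = 29/49.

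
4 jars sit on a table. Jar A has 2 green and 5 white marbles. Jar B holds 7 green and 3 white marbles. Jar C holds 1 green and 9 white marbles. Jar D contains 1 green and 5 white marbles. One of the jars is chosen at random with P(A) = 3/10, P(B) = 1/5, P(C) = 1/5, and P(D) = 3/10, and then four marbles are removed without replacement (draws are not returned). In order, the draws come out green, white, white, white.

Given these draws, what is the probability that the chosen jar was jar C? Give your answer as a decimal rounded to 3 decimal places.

For each hypothesis, P(data | H) works out to: P(data | jar A) = (2/7)(5/6)(4/5)(3/4) = 0.14286; P(data | jar B) = (7/10)(3/9)(2/8)(1/7) = 0.0083333; P(data | jar C) = (1/10)(9/9)(8/8)(7/7) = 0.1; P(data | jar D) = (1/6)(5/5)(4/4)(3/3) = 0.16667.
Weighting by the prior gives 3/10 · 0.14286 = 0.042857, 1/5 · 0.0083333 = 0.0016667, 1/5 · 0.1 = 0.02, 3/10 · 0.16667 = 0.05; these sum to 0.11452.
Hence P(jar C | data) = (0.02) / (0.11452) = 0.17464.

0.175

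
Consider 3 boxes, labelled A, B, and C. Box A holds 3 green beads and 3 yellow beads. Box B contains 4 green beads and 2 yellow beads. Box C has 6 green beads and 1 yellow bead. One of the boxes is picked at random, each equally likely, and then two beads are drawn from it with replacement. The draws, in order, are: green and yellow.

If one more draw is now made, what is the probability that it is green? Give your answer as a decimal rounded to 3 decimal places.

0.636

For each hypothesis, P(data | H) works out to: P(data | box A) = (3/6)(3/6) = 0.25; P(data | box B) = (4/6)(2/6) = 0.22222; P(data | box C) = (6/7)(1/7) = 0.12245.
Multiplying each by its prior: 1/3 · 0.25 = 0.083333, 1/3 · 0.22222 = 0.074074, 1/3 · 0.12245 = 0.040816; these sum to 0.19822.
The posterior is then P(box A | data) = 0.4204, P(box B | data) = 0.37369, P(box C | data) = 0.20591.
Averaging over the posterior, P(green next | data) = (1/2)(0.4204) + (2/3)(0.37369) + (6/7)(0.20591) = 0.63582.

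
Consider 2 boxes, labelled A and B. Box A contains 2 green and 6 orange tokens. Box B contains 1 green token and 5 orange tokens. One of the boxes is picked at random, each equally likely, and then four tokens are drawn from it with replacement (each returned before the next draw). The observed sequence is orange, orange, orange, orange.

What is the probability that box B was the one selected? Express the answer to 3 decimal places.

Compute the likelihood of the observed sequence for each case: P(data | box A) = (6/8)(6/8)(6/8)(6/8) = 0.31641; P(data | box B) = (5/6)(5/6)(5/6)(5/6) = 0.48225.
Weighting by the prior gives 1/2 · 0.31641 = 0.1582, 1/2 · 0.48225 = 0.24113; summing to 0.39933.
So P(box B | data) = (0.24113) / (0.39933) = 0.60383.

0.604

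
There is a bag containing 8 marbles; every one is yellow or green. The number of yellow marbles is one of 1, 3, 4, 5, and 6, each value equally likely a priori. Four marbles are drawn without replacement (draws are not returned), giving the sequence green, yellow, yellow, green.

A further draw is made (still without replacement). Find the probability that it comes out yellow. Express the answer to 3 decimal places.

0.568

For each hypothesis, P(data | H) works out to: P(data | r = 1) = (7/8)(1/7)(0/6) = 0; P(data | r = 3) = (5/8)(3/7)(2/6)(4/5) = 1/14; P(data | r = 4) = (4/8)(4/7)(3/6)(3/5) = 3/35; P(data | r = 5) = (3/8)(5/7)(4/6)(2/5) = 1/14; P(data | r = 6) = (2/8)(6/7)(5/6)(1/5) = 1/28.
Weighting by the prior gives 1/5 · 0 = 0, 1/5 · 1/14 = 1/70, 1/5 · 3/35 = 3/175, 1/5 · 1/14 = 1/70, 1/5 · 1/28 = 1/140; these sum to 37/700.
Dividing through by the total gives posterior P(r = 1 | data) = 0, P(r = 3 | data) = 10/37, P(r = 4 | data) = 12/37, P(r = 5 | data) = 10/37, P(r = 6 | data) = 5/37.
Averaging over the posterior, P(yellow next | data) = (1/4)(10/37) + (1/2)(12/37) + (3/4)(10/37) + (1)(5/37) = 21/37.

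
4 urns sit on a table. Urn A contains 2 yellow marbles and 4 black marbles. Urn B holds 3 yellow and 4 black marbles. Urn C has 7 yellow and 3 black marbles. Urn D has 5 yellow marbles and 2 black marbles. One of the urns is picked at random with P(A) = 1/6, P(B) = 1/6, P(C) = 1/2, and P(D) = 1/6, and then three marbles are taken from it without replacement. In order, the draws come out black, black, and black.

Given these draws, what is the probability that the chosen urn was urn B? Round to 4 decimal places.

Compute the likelihood of the observed sequence for each case: P(data | urn A) = (4/6)(3/5)(2/4) = 1/5; P(data | urn B) = (4/7)(3/6)(2/5) = 4/35; P(data | urn C) = (3/10)(2/9)(1/8) = 1/120; P(data | urn D) = (2/7)(1/6)(0/5) = 0.
The prior-weighted likelihoods are 1/6 · 1/5 = 1/30, 1/6 · 4/35 = 2/105, 1/2 · 1/120 = 1/240, 1/6 · 0 = 0; these sum to 19/336.
So P(urn B | data) = (2/105) / (19/336) = 32/95.

0.3368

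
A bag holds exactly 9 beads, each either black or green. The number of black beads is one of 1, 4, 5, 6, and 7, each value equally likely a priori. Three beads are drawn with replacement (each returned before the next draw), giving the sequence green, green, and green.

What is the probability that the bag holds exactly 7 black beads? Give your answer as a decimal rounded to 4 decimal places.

0.0109

The likelihood of the observed sequence under each hypothesis: P(data | r = 1) = (8/9)(8/9)(8/9) = 0.70233; P(data | r = 4) = (5/9)(5/9)(5/9) = 0.17147; P(data | r = 5) = (4/9)(4/9)(4/9) = 0.087791; P(data | r = 6) = (3/9)(3/9)(3/9) = 0.037037; P(data | r = 7) = (2/9)(2/9)(2/9) = 0.010974.
Weighting by the prior gives 1/5 · 0.70233 = 0.14047, 1/5 · 0.17147 = 0.034294, 1/5 · 0.087791 = 0.017558, 1/5 · 0.037037 = 0.0074074, 1/5 · 0.010974 = 0.0021948; with total 0.20192.
Therefore the posterior P(r = 7 | data) = (0.0021948) / (0.20192) = 0.01087.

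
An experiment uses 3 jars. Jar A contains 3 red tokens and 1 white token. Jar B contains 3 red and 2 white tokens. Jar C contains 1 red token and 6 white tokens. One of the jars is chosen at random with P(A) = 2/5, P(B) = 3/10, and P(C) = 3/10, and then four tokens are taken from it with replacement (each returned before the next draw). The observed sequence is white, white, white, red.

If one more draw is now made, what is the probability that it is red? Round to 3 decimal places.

Under each hypothesis, the probability of the observed sequence is: P(data | jar A) = (1/4)(1/4)(1/4)(3/4) = 0.011719; P(data | jar B) = (2/5)(2/5)(2/5)(3/5) = 0.0384; P(data | jar C) = (6/7)(6/7)(6/7)(1/7) = 0.089963.
The prior-weighted likelihoods are 2/5 · 0.011719 = 0.0046875, 3/10 · 0.0384 = 0.01152, 3/10 · 0.089963 = 0.026989; these sum to 0.043196.
Normalising, the posterior is P(jar A | data) = 0.10852, P(jar B | data) = 0.26669, P(jar C | data) = 0.62479.
Averaging over the posterior, P(red next | data) = (3/4)(0.10852) + (3/5)(0.26669) + (1/7)(0.62479) = 0.33066.

0.331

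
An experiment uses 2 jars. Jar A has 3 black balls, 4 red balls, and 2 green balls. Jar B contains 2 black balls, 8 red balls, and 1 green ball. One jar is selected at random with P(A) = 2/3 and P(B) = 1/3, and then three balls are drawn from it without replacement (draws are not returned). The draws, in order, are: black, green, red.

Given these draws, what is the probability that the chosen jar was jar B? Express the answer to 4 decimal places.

Compute the likelihood of the observed sequence for each case: P(data | jar A) = (3/9)(2/8)(4/7) = 0.047619; P(data | jar B) = (2/11)(1/10)(8/9) = 0.016162.
Weighting by the prior gives 2/3 · 0.047619 = 0.031746, 1/3 · 0.016162 = 0.0053872; summing to 0.037133.
Hence P(jar B | data) = (0.0053872) / (0.037133) = 0.14508.

0.1451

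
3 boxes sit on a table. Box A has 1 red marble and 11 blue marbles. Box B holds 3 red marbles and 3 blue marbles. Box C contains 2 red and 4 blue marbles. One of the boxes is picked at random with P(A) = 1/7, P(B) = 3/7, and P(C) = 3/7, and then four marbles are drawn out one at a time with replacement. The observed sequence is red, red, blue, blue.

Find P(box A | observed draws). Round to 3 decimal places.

For each hypothesis, P(data | H) works out to: P(data | box A) = (1/12)(1/12)(11/12)(11/12) = 0.0058353; P(data | box B) = (3/6)(3/6)(3/6)(3/6) = 0.0625; P(data | box C) = (2/6)(2/6)(4/6)(4/6) = 0.049383.
Weighting by the prior gives 1/7 · 0.0058353 = 0.00083361, 3/7 · 0.0625 = 0.026786, 3/7 · 0.049383 = 0.021164; summing to 0.048783.
Therefore the posterior P(box A | data) = (0.00083361) / (0.048783) = 0.017088.

0.017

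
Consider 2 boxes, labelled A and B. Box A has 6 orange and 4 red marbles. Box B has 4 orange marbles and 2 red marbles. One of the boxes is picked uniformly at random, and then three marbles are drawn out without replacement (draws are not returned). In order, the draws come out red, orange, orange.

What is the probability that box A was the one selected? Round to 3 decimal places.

0.455

For each hypothesis, P(data | H) works out to: P(data | box A) = (4/10)(6/9)(5/8) = 1/6; P(data | box B) = (2/6)(4/5)(3/4) = 1/5.
Multiplying each by its prior: 1/2 · 1/6 = 1/12, 1/2 · 1/5 = 1/10; with total 11/60.
By Bayes' rule, P(box A | data) = (1/12) / (11/60) = 5/11.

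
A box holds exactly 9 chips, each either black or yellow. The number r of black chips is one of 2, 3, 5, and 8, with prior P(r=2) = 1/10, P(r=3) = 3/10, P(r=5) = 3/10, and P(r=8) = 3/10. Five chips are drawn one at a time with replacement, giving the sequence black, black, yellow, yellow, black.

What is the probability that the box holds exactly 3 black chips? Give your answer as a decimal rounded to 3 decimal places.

For each hypothesis, P(data | H) works out to: P(data | r = 2) = (2/9)(2/9)(7/9)(7/9)(2/9) = 0.0066386; P(data | r = 3) = (3/9)(3/9)(6/9)(6/9)(3/9) = 0.016461; P(data | r = 5) = (5/9)(5/9)(4/9)(4/9)(5/9) = 0.03387; P(data | r = 8) = (8/9)(8/9)(1/9)(1/9)(8/9) = 0.0086708.
The prior-weighted likelihoods are 1/10 · 0.0066386 = 0.00066386, 3/10 · 0.016461 = 0.0049383, 3/10 · 0.03387 = 0.010161, 3/10 · 0.0086708 = 0.0026012; with total 0.018364.
Therefore the posterior P(r = 3 | data) = (0.0049383) / (0.018364) = 0.2689.

0.269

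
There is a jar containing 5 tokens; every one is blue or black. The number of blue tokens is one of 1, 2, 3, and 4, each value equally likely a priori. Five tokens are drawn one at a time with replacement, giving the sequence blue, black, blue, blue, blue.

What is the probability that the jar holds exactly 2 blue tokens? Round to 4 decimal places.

Compute the likelihood of the observed sequence for each case: P(data | r = 1) = (1/5)(4/5)(1/5)(1/5)(1/5) = 0.00128; P(data | r = 2) = (2/5)(3/5)(2/5)(2/5)(2/5) = 0.01536; P(data | r = 3) = (3/5)(2/5)(3/5)(3/5)(3/5) = 0.05184; P(data | r = 4) = (4/5)(1/5)(4/5)(4/5)(4/5) = 0.08192.
Weighting by the prior gives 1/4 · 0.00128 = 0.00032, 1/4 · 0.01536 = 0.00384, 1/4 · 0.05184 = 0.01296, 1/4 · 0.08192 = 0.02048; these sum to 0.0376.
Hence P(r = 2 | data) = (0.00384) / (0.0376) = 0.10213.

0.1021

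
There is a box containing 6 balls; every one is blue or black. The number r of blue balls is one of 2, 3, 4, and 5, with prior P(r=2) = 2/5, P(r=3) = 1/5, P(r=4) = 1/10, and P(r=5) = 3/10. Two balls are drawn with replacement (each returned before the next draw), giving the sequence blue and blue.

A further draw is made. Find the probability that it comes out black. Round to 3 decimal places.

The likelihood of the observed sequence under each hypothesis: P(data | r = 2) = (2/6)(2/6) = 1/9; P(data | r = 3) = (3/6)(3/6) = 1/4; P(data | r = 4) = (4/6)(4/6) = 4/9; P(data | r = 5) = (5/6)(5/6) = 25/36.
Multiplying each by its prior: 2/5 · 1/9 = 2/45, 1/5 · 1/4 = 1/20, 1/10 · 4/9 = 2/45, 3/10 · 25/36 = 5/24; summing to 25/72.
Normalising, the posterior is P(r = 2 | data) = 16/125, P(r = 3 | data) = 18/125, P(r = 4 | data) = 16/125, P(r = 5 | data) = 3/5.
The predictive probability is P(black next | data) = (2/3)(16/125) + (1/2)(18/125) + (1/3)(16/125) + (1/6)(3/5) = 3/10.

0.300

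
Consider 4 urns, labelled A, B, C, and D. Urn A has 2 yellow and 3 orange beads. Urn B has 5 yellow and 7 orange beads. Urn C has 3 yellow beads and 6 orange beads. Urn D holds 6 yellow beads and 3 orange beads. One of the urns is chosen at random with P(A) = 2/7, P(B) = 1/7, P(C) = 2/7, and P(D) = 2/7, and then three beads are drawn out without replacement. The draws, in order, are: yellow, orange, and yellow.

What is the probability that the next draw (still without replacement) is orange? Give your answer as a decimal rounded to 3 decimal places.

0.631

Compute the likelihood of the observed sequence for each case: P(data | urn A) = (2/5)(3/4)(1/3) = 1/10; P(data | urn B) = (5/12)(7/11)(4/10) = 7/66; P(data | urn C) = (3/9)(6/8)(2/7) = 1/14; P(data | urn D) = (6/9)(3/8)(5/7) = 5/28.
Weighting by the prior gives 2/7 · 1/10 = 1/35, 1/7 · 7/66 = 1/66, 2/7 · 1/14 = 1/49, 2/7 · 5/28 = 5/98; with total 19/165.
The posterior is then P(urn A | data) = 0.24812, P(urn B | data) = 0.13158, P(urn C | data) = 0.17723, P(urn D | data) = 0.44307.
Averaging over the posterior, P(orange next | data) = (1)(0.24812) + (2/3)(0.13158) + (5/6)(0.17723) + (1/3)(0.44307) = 0.63122.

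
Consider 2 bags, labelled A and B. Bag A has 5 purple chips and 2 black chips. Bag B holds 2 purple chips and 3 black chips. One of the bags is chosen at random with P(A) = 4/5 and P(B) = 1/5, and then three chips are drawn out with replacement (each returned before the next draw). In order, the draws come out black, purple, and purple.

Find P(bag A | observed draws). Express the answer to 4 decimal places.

0.8586

Under each hypothesis, the probability of the observed sequence is: P(data | bag A) = (2/7)(5/7)(5/7) = 0.14577; P(data | bag B) = (3/5)(2/5)(2/5) = 0.096.
Multiplying each by its prior: 4/5 · 0.14577 = 0.11662, 1/5 · 0.096 = 0.0192; summing to 0.13582.
By Bayes' rule, P(bag A | data) = (0.11662) / (0.13582) = 0.85863.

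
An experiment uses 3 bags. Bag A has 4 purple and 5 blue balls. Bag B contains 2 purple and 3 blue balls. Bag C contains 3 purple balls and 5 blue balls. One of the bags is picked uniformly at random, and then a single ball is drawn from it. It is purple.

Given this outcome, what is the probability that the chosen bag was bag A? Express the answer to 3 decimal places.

0.364

Compute the likelihood of this draw for each case: P(data | bag A) = (4/9) = 0.44444; P(data | bag B) = (2/5) = 0.4; P(data | bag C) = (3/8) = 0.375.
Multiplying each by its prior: 1/3 · 0.44444 = 0.14815, 1/3 · 0.4 = 0.13333, 1/3 · 0.375 = 0.125; summing to 0.40648.
By Bayes' rule, P(bag A | data) = (0.14815) / (0.40648) = 0.36446.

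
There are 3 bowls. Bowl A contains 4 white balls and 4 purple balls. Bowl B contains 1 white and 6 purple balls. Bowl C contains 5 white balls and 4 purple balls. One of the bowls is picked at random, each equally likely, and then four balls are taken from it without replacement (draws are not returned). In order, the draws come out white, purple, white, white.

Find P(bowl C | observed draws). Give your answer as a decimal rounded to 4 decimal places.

0.5814

Compute the likelihood of the observed sequence for each case: P(data | bowl A) = (4/8)(4/7)(3/6)(2/5) = 2/35; P(data | bowl B) = (1/7)(6/6)(0/5) = 0; P(data | bowl C) = (5/9)(4/8)(4/7)(3/6) = 5/63.
Weighting by the prior gives 1/3 · 2/35 = 2/105, 1/3 · 0 = 0, 1/3 · 5/63 = 5/189; summing to 43/945.
So P(bowl C | data) = (5/189) / (43/945) = 25/43.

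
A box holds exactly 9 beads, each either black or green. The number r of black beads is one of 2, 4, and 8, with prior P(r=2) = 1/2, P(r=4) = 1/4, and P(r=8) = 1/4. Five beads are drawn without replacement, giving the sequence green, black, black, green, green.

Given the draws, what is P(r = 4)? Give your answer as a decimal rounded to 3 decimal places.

Under each hypothesis, the probability of the observed sequence is: P(data | r = 2) = (7/9)(2/8)(1/7)(6/6)(5/5) = 1/36; P(data | r = 4) = (5/9)(4/8)(3/7)(4/6)(3/5) = 1/21; P(data | r = 8) = (1/9)(8/8)(7/7)(0/6) = 0.
Weighting by the prior gives 1/2 · 1/36 = 1/72, 1/4 · 1/21 = 1/84, 1/4 · 0 = 0; these sum to 13/504.
So P(r = 4 | data) = (1/84) / (13/504) = 6/13.

0.462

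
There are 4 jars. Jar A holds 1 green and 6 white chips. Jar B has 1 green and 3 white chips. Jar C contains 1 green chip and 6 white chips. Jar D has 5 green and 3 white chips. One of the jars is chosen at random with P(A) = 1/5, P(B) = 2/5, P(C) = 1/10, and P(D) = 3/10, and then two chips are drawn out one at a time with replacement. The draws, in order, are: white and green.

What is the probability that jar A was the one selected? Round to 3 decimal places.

0.135

Compute the likelihood of the observed sequence for each case: P(data | jar A) = (6/7)(1/7) = 0.12245; P(data | jar B) = (3/4)(1/4) = 0.1875; P(data | jar C) = (6/7)(1/7) = 0.12245; P(data | jar D) = (3/8)(5/8) = 0.23438.
Multiplying each by its prior: 1/5 · 0.12245 = 0.02449, 2/5 · 0.1875 = 0.075, 1/10 · 0.12245 = 0.012245, 3/10 · 0.23438 = 0.070312; summing to 0.18205.
So P(jar A | data) = (0.02449) / (0.18205) = 0.13452.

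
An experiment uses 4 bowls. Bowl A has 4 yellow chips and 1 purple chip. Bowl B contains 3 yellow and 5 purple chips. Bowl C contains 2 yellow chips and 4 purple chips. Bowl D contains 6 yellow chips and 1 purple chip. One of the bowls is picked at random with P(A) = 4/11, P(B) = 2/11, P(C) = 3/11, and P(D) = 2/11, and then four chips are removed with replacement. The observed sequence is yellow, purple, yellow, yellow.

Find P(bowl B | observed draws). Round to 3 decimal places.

The likelihood of the observed sequence under each hypothesis: P(data | bowl A) = (4/5)(1/5)(4/5)(4/5) = 0.1024; P(data | bowl B) = (3/8)(5/8)(3/8)(3/8) = 0.032959; P(data | bowl C) = (2/6)(4/6)(2/6)(2/6) = 0.024691; P(data | bowl D) = (6/7)(1/7)(6/7)(6/7) = 0.089963.
Weighting by the prior gives 4/11 · 0.1024 = 0.037236, 2/11 · 0.032959 = 0.0059925, 3/11 · 0.024691 = 0.006734, 2/11 · 0.089963 = 0.016357; summing to 0.06632.
By Bayes' rule, P(bowl B | data) = (0.0059925) / (0.06632) = 0.090358.

0.090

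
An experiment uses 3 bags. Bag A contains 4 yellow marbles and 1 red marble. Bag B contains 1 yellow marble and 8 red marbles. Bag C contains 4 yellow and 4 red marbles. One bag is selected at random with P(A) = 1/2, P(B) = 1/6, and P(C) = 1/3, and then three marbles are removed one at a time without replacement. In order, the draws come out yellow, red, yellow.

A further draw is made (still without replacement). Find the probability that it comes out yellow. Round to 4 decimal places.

The likelihood of the observed sequence under each hypothesis: P(data | bag A) = (4/5)(1/4)(3/3) = 1/5; P(data | bag B) = (1/9)(8/8)(0/7) = 0; P(data | bag C) = (4/8)(4/7)(3/6) = 1/7.
Weighting by the prior gives 1/2 · 1/5 = 1/10, 1/6 · 0 = 0, 1/3 · 1/7 = 1/21; these sum to 31/210.
The posterior is then P(bag A | data) = 21/31, P(bag B | data) = 0, P(bag C | data) = 10/31.
The predictive probability is P(yellow next | data) = (1)(21/31) + (2/5)(10/31) = 25/31.

0.8065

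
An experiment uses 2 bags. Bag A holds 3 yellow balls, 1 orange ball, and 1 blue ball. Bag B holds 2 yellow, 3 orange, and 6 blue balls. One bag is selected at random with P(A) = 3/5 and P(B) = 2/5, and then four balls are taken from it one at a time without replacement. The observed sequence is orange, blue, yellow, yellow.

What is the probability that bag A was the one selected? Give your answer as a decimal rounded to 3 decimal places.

For each hypothesis, P(data | H) works out to: P(data | bag A) = (1/5)(1/4)(3/3)(2/2) = 1/20; P(data | bag B) = (3/11)(6/10)(2/9)(1/8) = 1/220.
Multiplying each by its prior: 3/5 · 1/20 = 3/100, 2/5 · 1/220 = 1/550; with total 7/220.
By Bayes' rule, P(bag A | data) = (3/100) / (7/220) = 33/35.

0.943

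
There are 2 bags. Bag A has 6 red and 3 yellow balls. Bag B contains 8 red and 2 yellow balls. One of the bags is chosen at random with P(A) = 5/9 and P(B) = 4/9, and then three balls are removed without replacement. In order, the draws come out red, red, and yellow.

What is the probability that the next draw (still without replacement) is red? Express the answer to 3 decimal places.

Compute the likelihood of the observed sequence for each case: P(data | bag A) = (6/9)(5/8)(3/7) = 0.17857; P(data | bag B) = (8/10)(7/9)(2/8) = 0.15556.
The prior-weighted likelihoods are 5/9 · 0.17857 = 0.099206, 4/9 · 0.15556 = 0.069136; summing to 0.16834.
Normalising, the posterior is P(bag A | data) = 0.58931, P(bag B | data) = 0.41069.
So P(red next | data) = Σ P(red next | H) P(H | data) = (2/3)(0.58931) + (6/7)(0.41069) = 0.74489.

0.745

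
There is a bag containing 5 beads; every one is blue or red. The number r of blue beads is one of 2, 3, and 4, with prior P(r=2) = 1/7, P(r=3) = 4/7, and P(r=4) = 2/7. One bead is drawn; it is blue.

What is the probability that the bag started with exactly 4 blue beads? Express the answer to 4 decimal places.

Under each hypothesis, the probability of this draw is: P(data | r = 2) = (2/5) = 2/5; P(data | r = 3) = (3/5) = 3/5; P(data | r = 4) = (4/5) = 4/5.
Multiplying each by its prior: 1/7 · 2/5 = 2/35, 4/7 · 3/5 = 12/35, 2/7 · 4/5 = 8/35; these sum to 22/35.
Therefore the posterior P(r = 4 | data) = (8/35) / (22/35) = 4/11.

0.3636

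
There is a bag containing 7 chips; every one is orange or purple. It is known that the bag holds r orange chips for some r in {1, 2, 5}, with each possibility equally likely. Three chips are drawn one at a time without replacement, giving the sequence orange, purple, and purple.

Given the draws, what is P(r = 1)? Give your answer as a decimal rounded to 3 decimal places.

The likelihood of the observed sequence under each hypothesis: P(data | r = 1) = (1/7)(6/6)(5/5) = 1/7; P(data | r = 2) = (2/7)(5/6)(4/5) = 4/21; P(data | r = 5) = (5/7)(2/6)(1/5) = 1/21.
Multiplying each by its prior: 1/3 · 1/7 = 1/21, 1/3 · 4/21 = 4/63, 1/3 · 1/21 = 1/63; with total 8/63.
So P(r = 1 | data) = (1/21) / (8/63) = 3/8.

0.375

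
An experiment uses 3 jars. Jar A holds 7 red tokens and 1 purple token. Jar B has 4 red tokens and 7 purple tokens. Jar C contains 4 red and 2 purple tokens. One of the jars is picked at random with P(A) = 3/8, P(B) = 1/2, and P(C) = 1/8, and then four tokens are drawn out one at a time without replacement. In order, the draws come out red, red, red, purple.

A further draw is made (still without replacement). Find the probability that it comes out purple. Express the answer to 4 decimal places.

0.2350

Compute the likelihood of the observed sequence for each case: P(data | jar A) = (7/8)(6/7)(5/6)(1/5) = 0.125; P(data | jar B) = (4/11)(3/10)(2/9)(7/8) = 0.021212; P(data | jar C) = (4/6)(3/5)(2/4)(2/3) = 0.13333.
The prior-weighted likelihoods are 3/8 · 0.125 = 0.046875, 1/2 · 0.021212 = 0.010606, 1/8 · 0.13333 = 0.016667; summing to 0.074148.
The posterior is then P(jar A | data) = 0.63218, P(jar B | data) = 0.14304, P(jar C | data) = 0.22478.
So P(purple next | data) = Σ P(purple next | H) P(H | data) = (0)(0.63218) + (6/7)(0.14304) + (1/2)(0.22478) = 0.23499.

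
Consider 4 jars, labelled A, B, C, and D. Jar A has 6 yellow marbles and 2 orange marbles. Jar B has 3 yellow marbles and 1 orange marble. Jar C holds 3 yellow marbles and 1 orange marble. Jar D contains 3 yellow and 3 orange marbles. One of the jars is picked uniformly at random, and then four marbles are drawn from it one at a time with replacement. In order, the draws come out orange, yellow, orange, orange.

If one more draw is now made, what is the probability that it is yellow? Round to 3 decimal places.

The likelihood of the observed sequence under each hypothesis: P(data | jar A) = (2/8)(6/8)(2/8)(2/8) = 0.011719; P(data | jar B) = (1/4)(3/4)(1/4)(1/4) = 0.011719; P(data | jar C) = (1/4)(3/4)(1/4)(1/4) = 0.011719; P(data | jar D) = (3/6)(3/6)(3/6)(3/6) = 0.0625.
Weighting by the prior gives 1/4 · 0.011719 = 0.0029297, 1/4 · 0.011719 = 0.0029297, 1/4 · 0.011719 = 0.0029297, 1/4 · 0.0625 = 0.015625; summing to 0.024414.
Normalising, the posterior is P(jar A | data) = 0.12, P(jar B | data) = 0.12, P(jar C | data) = 0.12, P(jar D | data) = 0.64.
So P(yellow next | data) = Σ P(yellow next | H) P(H | data) = (3/4)(0.12) + (3/4)(0.12) + (3/4)(0.12) + (1/2)(0.64) = 0.59.

0.590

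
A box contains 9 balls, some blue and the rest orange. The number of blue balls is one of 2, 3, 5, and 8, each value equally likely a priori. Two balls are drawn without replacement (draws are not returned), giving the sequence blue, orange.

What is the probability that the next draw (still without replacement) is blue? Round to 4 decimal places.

0.4429

Under each hypothesis, the probability of the observed sequence is: P(data | r = 2) = (2/9)(7/8) = 7/36; P(data | r = 3) = (3/9)(6/8) = 1/4; P(data | r = 5) = (5/9)(4/8) = 5/18; P(data | r = 8) = (8/9)(1/8) = 1/9.
Multiplying each by its prior: 1/4 · 7/36 = 7/144, 1/4 · 1/4 = 1/16, 1/4 · 5/18 = 5/72, 1/4 · 1/9 = 1/36; summing to 5/24.
Normalising, the posterior is P(r = 2 | data) = 7/30, P(r = 3 | data) = 3/10, P(r = 5 | data) = 1/3, P(r = 8 | data) = 2/15.
Averaging over the posterior, P(blue next | data) = (1/7)(7/30) + (2/7)(3/10) + (4/7)(1/3) + (1)(2/15) = 31/70.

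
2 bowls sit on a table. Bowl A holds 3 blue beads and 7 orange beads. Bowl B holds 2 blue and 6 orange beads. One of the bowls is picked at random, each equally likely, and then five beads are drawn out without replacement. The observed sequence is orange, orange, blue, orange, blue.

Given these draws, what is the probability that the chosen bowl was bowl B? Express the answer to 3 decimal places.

The likelihood of the observed sequence under each hypothesis: P(data | bowl A) = (7/10)(6/9)(3/8)(5/7)(2/6) = 1/24; P(data | bowl B) = (6/8)(5/7)(2/6)(4/5)(1/4) = 1/28.
Multiplying each by its prior: 1/2 · 1/24 = 1/48, 1/2 · 1/28 = 1/56; with total 13/336.
Hence P(bowl B | data) = (1/56) / (13/336) = 6/13.

0.462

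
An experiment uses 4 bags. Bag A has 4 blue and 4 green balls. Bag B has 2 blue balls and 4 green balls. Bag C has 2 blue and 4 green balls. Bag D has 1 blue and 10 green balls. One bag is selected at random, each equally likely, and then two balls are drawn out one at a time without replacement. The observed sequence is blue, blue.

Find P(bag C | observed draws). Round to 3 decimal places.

0.192

The likelihood of the observed sequence under each hypothesis: P(data | bag A) = (4/8)(3/7) = 3/14; P(data | bag B) = (2/6)(1/5) = 1/15; P(data | bag C) = (2/6)(1/5) = 1/15; P(data | bag D) = (1/11)(0/10) = 0.
The prior-weighted likelihoods are 1/4 · 3/14 = 3/56, 1/4 · 1/15 = 1/60, 1/4 · 1/15 = 1/60, 1/4 · 0 = 0; with total 73/840.
Therefore the posterior P(bag C | data) = (1/60) / (73/840) = 14/73.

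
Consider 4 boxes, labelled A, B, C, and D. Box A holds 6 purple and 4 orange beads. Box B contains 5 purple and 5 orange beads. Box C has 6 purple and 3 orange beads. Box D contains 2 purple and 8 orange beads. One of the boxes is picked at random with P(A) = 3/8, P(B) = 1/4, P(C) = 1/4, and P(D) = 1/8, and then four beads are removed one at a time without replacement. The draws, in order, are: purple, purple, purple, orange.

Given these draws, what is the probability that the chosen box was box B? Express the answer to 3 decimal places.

0.185

The likelihood of the observed sequence under each hypothesis: P(data | box A) = (6/10)(5/9)(4/8)(4/7) = 2/21; P(data | box B) = (5/10)(4/9)(3/8)(5/7) = 5/84; P(data | box C) = (6/9)(5/8)(4/7)(3/6) = 5/42; P(data | box D) = (2/10)(1/9)(0/8) = 0.
Multiplying each by its prior: 3/8 · 2/21 = 1/28, 1/4 · 5/84 = 5/336, 1/4 · 5/42 = 5/168, 1/8 · 0 = 0; with total 9/112.
Therefore the posterior P(box B | data) = (5/336) / (9/112) = 5/27.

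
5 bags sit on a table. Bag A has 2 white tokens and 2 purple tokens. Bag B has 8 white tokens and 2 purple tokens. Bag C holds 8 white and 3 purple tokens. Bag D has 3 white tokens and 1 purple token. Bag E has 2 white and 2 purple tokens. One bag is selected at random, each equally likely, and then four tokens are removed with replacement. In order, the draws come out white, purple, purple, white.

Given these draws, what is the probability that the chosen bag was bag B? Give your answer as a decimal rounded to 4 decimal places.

For each hypothesis, P(data | H) works out to: P(data | bag A) = (2/4)(2/4)(2/4)(2/4) = 0.0625; P(data | bag B) = (8/10)(2/10)(2/10)(8/10) = 0.0256; P(data | bag C) = (8/11)(3/11)(3/11)(8/11) = 0.039342; P(data | bag D) = (3/4)(1/4)(1/4)(3/4) = 0.035156; P(data | bag E) = (2/4)(2/4)(2/4)(2/4) = 0.0625.
Weighting by the prior gives 1/5 · 0.0625 = 0.0125, 1/5 · 0.0256 = 0.00512, 1/5 · 0.039342 = 0.0078683, 1/5 · 0.035156 = 0.0070313, 1/5 · 0.0625 = 0.0125; with total 0.04502.
By Bayes' rule, P(bag B | data) = (0.00512) / (0.04502) = 0.11373.

0.1137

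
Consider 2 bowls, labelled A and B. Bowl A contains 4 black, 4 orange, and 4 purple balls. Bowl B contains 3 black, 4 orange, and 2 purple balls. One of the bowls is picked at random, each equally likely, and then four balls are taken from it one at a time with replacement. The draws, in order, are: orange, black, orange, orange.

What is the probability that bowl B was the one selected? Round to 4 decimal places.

Under each hypothesis, the probability of the observed sequence is: P(data | bowl A) = (4/12)(4/12)(4/12)(4/12) = 0.012346; P(data | bowl B) = (4/9)(3/9)(4/9)(4/9) = 0.029264.
Weighting by the prior gives 1/2 · 0.012346 = 0.0061728, 1/2 · 0.029264 = 0.014632; these sum to 0.020805.
By Bayes' rule, P(bowl B | data) = (0.014632) / (0.020805) = 0.7033.

0.7033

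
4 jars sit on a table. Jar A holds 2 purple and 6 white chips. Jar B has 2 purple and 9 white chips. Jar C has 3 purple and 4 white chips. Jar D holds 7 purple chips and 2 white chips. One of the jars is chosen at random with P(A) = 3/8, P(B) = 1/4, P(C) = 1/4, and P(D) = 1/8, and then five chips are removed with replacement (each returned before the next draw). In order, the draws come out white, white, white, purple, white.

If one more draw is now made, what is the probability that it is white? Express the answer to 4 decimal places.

0.7374

The likelihood of the observed sequence under each hypothesis: P(data | jar A) = (6/8)(6/8)(6/8)(2/8)(6/8) = 0.079102; P(data | jar B) = (9/11)(9/11)(9/11)(2/11)(9/11) = 0.081477; P(data | jar C) = (4/7)(4/7)(4/7)(3/7)(4/7) = 0.045695; P(data | jar D) = (2/9)(2/9)(2/9)(7/9)(2/9) = 0.0018967.
Weighting by the prior gives 3/8 · 0.079102 = 0.029663, 1/4 · 0.081477 = 0.020369, 1/4 · 0.045695 = 0.011424, 1/8 · 0.0018967 = 0.00023709; with total 0.061693.
Dividing through by the total gives posterior P(jar A | data) = 0.48082, P(jar B | data) = 0.33017, P(jar C | data) = 0.18517, P(jar D | data) = 0.0038431.
Averaging over the posterior, P(white next | data) = (3/4)(0.48082) + (9/11)(0.33017) + (4/7)(0.18517) + (2/9)(0.0038431) = 0.73742.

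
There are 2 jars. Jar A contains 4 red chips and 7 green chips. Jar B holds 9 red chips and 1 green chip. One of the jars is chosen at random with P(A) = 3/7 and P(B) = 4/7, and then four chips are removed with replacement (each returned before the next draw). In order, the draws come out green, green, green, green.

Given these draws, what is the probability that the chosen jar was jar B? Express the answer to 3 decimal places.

The likelihood of the observed sequence under each hypothesis: P(data | jar A) = (7/11)(7/11)(7/11)(7/11) = 0.16399; P(data | jar B) = (1/10)(1/10)(1/10)(1/10) = 0.0001.
The prior-weighted likelihoods are 3/7 · 0.16399 = 0.070282, 4/7 · 0.0001 = 5.7143e-05; these sum to 0.070339.
Hence P(jar B | data) = (5.7143e-05) / (0.070339) = 0.00081239.

0.001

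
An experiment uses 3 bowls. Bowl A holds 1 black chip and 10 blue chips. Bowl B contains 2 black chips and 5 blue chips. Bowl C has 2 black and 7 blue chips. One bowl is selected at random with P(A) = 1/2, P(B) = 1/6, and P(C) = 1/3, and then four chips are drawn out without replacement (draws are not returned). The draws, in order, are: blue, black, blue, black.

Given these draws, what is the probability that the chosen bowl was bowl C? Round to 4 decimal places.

For each hypothesis, P(data | H) works out to: P(data | bowl A) = (10/11)(1/10)(9/9)(0/8) = 0; P(data | bowl B) = (5/7)(2/6)(4/5)(1/4) = 1/21; P(data | bowl C) = (7/9)(2/8)(6/7)(1/6) = 1/36.
Weighting by the prior gives 1/2 · 0 = 0, 1/6 · 1/21 = 1/126, 1/3 · 1/36 = 1/108; these sum to 13/756.
So P(bowl C | data) = (1/108) / (13/756) = 7/13.

0.5385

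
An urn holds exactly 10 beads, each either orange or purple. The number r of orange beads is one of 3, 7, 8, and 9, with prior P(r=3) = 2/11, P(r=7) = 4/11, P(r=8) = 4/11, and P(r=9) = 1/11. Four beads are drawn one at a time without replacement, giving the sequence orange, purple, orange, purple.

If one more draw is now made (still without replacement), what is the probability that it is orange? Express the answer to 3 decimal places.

Under each hypothesis, the probability of the observed sequence is: P(data | r = 3) = (3/10)(7/9)(2/8)(6/7) = 1/20; P(data | r = 7) = (7/10)(3/9)(6/8)(2/7) = 1/20; P(data | r = 8) = (8/10)(2/9)(7/8)(1/7) = 1/45; P(data | r = 9) = (9/10)(1/9)(8/8)(0/7) = 0.
The prior-weighted likelihoods are 2/11 · 1/20 = 1/110, 4/11 · 1/20 = 1/55, 4/11 · 1/45 = 4/495, 1/11 · 0 = 0; with total 7/198.
Dividing through by the total gives posterior P(r = 3 | data) = 9/35, P(r = 7 | data) = 18/35, P(r = 8 | data) = 8/35, P(r = 9 | data) = 0.
Averaging over the posterior, P(orange next | data) = (1/6)(9/35) + (5/6)(18/35) + (1)(8/35) = 7/10.

0.700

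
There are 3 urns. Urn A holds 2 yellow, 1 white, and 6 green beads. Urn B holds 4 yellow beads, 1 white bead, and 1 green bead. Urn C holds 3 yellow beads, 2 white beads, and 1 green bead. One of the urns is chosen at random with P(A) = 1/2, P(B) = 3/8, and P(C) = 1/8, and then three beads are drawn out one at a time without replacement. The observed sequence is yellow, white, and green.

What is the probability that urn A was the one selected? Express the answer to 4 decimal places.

0.3883

The likelihood of the observed sequence under each hypothesis: P(data | urn A) = (2/9)(1/8)(6/7) = 0.02381; P(data | urn B) = (4/6)(1/5)(1/4) = 0.033333; P(data | urn C) = (3/6)(2/5)(1/4) = 0.05.
Weighting by the prior gives 1/2 · 0.02381 = 0.011905, 3/8 · 0.033333 = 0.0125, 1/8 · 0.05 = 0.00625; with total 0.030655.
So P(urn A | data) = (0.011905) / (0.030655) = 0.38835.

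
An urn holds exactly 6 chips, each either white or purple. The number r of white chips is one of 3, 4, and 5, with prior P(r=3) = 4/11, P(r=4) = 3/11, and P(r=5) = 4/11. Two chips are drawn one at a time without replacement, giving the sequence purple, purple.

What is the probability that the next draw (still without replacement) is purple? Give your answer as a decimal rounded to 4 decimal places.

Under each hypothesis, the probability of the observed sequence is: P(data | r = 3) = (3/6)(2/5) = 1/5; P(data | r = 4) = (2/6)(1/5) = 1/15; P(data | r = 5) = (1/6)(0/5) = 0.
Weighting by the prior gives 4/11 · 1/5 = 4/55, 3/11 · 1/15 = 1/55, 4/11 · 0 = 0; summing to 1/11.
Normalising, the posterior is P(r = 3 | data) = 4/5, P(r = 4 | data) = 1/5, P(r = 5 | data) = 0.
The predictive probability is P(purple next | data) = (1/4)(4/5) + (0)(1/5) = 1/5.

0.2000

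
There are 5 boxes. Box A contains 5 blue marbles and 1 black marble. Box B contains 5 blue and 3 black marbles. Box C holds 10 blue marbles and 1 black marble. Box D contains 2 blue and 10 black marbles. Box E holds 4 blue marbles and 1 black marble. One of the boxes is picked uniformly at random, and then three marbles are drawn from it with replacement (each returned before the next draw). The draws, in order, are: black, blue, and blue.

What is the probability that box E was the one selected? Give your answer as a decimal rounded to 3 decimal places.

For each hypothesis, P(data | H) works out to: P(data | box A) = (1/6)(5/6)(5/6) = 0.11574; P(data | box B) = (3/8)(5/8)(5/8) = 0.14648; P(data | box C) = (1/11)(10/11)(10/11) = 0.075131; P(data | box D) = (10/12)(2/12)(2/12) = 0.023148; P(data | box E) = (1/5)(4/5)(4/5) = 0.128.
Multiplying each by its prior: 1/5 · 0.11574 = 0.023148, 1/5 · 0.14648 = 0.029297, 1/5 · 0.075131 = 0.015026, 1/5 · 0.023148 = 0.0046296, 1/5 · 0.128 = 0.0256; with total 0.097701.
So P(box E | data) = (0.0256) / (0.097701) = 0.26202.

0.262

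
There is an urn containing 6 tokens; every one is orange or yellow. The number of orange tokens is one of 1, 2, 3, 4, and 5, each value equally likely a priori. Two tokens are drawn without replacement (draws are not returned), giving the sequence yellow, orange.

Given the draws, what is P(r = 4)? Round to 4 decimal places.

For each hypothesis, P(data | H) works out to: P(data | r = 1) = (5/6)(1/5) = 1/6; P(data | r = 2) = (4/6)(2/5) = 4/15; P(data | r = 3) = (3/6)(3/5) = 3/10; P(data | r = 4) = (2/6)(4/5) = 4/15; P(data | r = 5) = (1/6)(5/5) = 1/6.
Multiplying each by its prior: 1/5 · 1/6 = 1/30, 1/5 · 4/15 = 4/75, 1/5 · 3/10 = 3/50, 1/5 · 4/15 = 4/75, 1/5 · 1/6 = 1/30; these sum to 7/30.
By Bayes' rule, P(r = 4 | data) = (4/75) / (7/30) = 8/35.

0.2286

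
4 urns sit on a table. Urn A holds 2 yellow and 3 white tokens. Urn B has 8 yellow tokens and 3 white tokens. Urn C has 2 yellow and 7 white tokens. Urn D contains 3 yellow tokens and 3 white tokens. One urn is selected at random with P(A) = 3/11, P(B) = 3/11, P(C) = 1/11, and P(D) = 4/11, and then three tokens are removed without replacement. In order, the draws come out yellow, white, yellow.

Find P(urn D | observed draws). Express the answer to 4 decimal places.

Under each hypothesis, the probability of the observed sequence is: P(data | urn A) = (2/5)(3/4)(1/3) = 0.1; P(data | urn B) = (8/11)(3/10)(7/9) = 0.1697; P(data | urn C) = (2/9)(7/8)(1/7) = 0.027778; P(data | urn D) = (3/6)(3/5)(2/4) = 0.15.
Weighting by the prior gives 3/11 · 0.1 = 0.027273, 3/11 · 0.1697 = 0.046281, 1/11 · 0.027778 = 0.0025253, 4/11 · 0.15 = 0.054545; these sum to 0.13062.
Therefore the posterior P(urn D | data) = (0.054545) / (0.13062) = 0.41757.

0.4176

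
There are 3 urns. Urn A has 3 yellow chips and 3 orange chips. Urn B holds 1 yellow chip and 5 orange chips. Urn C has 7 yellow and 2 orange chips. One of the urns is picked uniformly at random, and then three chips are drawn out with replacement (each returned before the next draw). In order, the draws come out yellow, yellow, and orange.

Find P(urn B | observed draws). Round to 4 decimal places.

Compute the likelihood of the observed sequence for each case: P(data | urn A) = (3/6)(3/6)(3/6) = 0.125; P(data | urn B) = (1/6)(1/6)(5/6) = 0.023148; P(data | urn C) = (7/9)(7/9)(2/9) = 0.13443.
The prior-weighted likelihoods are 1/3 · 0.125 = 0.041667, 1/3 · 0.023148 = 0.007716, 1/3 · 0.13443 = 0.04481; summing to 0.094193.
By Bayes' rule, P(urn B | data) = (0.007716) / (0.094193) = 0.081917.

0.0819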